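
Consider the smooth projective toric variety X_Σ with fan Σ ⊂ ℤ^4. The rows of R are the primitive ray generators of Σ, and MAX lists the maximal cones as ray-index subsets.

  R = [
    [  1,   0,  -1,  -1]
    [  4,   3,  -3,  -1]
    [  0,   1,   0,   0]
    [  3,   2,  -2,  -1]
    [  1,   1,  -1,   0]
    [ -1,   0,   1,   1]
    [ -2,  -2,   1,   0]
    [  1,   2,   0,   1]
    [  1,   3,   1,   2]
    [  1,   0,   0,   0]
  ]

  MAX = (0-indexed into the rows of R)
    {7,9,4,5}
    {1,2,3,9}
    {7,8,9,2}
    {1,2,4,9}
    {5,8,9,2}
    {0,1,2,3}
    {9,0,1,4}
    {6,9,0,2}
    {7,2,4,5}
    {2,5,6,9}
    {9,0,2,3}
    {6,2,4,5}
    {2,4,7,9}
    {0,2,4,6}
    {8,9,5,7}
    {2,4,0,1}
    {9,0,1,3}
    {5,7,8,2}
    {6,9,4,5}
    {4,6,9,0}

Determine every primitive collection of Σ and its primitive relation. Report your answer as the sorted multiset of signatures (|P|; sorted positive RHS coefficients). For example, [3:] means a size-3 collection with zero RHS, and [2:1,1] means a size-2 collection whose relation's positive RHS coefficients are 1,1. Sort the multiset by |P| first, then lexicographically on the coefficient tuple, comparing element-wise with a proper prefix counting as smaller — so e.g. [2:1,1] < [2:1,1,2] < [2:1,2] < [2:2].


Minimal non-faces — 20 found among 10 rays, 20 max cones:

  • {0,5}:  v_{0} + v_{5} = 0  ⇒ sig = [2:]
  • {3,4}:  v_{3} + v_{4} = v_{1}  ⇒ sig = [2:1]
  • {3,6}:  v_{3} + v_{6} = v_{0}  ⇒ sig = [2:1]
  • {6,7}:  v_{6} + v_{7} = v_{5}  ⇒ sig = [2:1]
  • {1,6}:  v_{1} + v_{6} = v_{0} + v_{4}  ⇒ sig = [2:1,1]
  • {0,7}:  v_{0} + v_{7} = v_{2} + v_{4} + v_{9}  ⇒ sig = [2:1,1,1]
  • {0,8}:  v_{0} + v_{8} = v_{2} + v_{7} + v_{9}  ⇒ sig = [2:1,1,1]
  • {3,5}:  v_{3} + v_{5} = v_{2} + v_{4} + v_{9}  ⇒ sig = [2:1,1,1]
  • {1,5}:  v_{1} + v_{5} = v_{2} + 2·v_{4} + v_{9}  ⇒ sig = [2:1,1,2]
  • {6,8}:  v_{6} + v_{8} = v_{2} + 2·v_{5} + v_{9}  ⇒ sig = [2:1,1,2]
  • {3,8}:  v_{3} + v_{8} = 2·v_{2} + v_{4} + v_{7} + 2·v_{9}  ⇒ sig = [2:1,1,2,2]
  • {1,8}:  v_{1} + v_{8} = 2·v_{2} + 2·v_{4} + v_{7} + 2·v_{9}  ⇒ sig = [2:1,2,2,2]
  • {4,8}:  v_{4} + v_{8} = 2·v_{7}  ⇒ sig = [2:2]
  • {3,7}:  v_{3} + v_{7} = 2·v_{2} + 2·v_{4} + 2·v_{9}  ⇒ sig = [2:2,2,2]
  • {1,7}:  v_{1} + v_{7} = 2·v_{2} + 3·v_{4} + 2·v_{9}  ⇒ sig = [2:2,2,3]
  • {2,4,6,9}:  v_{2} + v_{4} + v_{6} + v_{9} = 0  ⇒ sig = [4:]
  • {0,2,4,9}:  v_{0} + v_{2} + v_{4} + v_{9} = v_{3}  ⇒ sig = [4:1]
  • {2,4,5,9}:  v_{2} + v_{4} + v_{5} + v_{9} = v_{7}  ⇒ sig = [4:1]
  • {2,5,7,9}:  v_{2} + v_{5} + v_{7} + v_{9} = v_{8}  ⇒ sig = [4:1]
  • {0,1,2,9}:  v_{0} + v_{1} + v_{2} + v_{9} = 2·v_{3}  ⇒ sig = [4:2]

Hence PRS(X_Σ) =
[[2:], [2:1], [2:1], [2:1], [2:1,1], [2:1,1,1], [2:1,1,1], [2:1,1,1], [2:1,1,2], [2:1,1,2], [2:1,1,2,2], [2:1,2,2,2], [2:2], [2:2,2,2], [2:2,2,3], [4:], [4:1], [4:1], [4:1], [4:2]]


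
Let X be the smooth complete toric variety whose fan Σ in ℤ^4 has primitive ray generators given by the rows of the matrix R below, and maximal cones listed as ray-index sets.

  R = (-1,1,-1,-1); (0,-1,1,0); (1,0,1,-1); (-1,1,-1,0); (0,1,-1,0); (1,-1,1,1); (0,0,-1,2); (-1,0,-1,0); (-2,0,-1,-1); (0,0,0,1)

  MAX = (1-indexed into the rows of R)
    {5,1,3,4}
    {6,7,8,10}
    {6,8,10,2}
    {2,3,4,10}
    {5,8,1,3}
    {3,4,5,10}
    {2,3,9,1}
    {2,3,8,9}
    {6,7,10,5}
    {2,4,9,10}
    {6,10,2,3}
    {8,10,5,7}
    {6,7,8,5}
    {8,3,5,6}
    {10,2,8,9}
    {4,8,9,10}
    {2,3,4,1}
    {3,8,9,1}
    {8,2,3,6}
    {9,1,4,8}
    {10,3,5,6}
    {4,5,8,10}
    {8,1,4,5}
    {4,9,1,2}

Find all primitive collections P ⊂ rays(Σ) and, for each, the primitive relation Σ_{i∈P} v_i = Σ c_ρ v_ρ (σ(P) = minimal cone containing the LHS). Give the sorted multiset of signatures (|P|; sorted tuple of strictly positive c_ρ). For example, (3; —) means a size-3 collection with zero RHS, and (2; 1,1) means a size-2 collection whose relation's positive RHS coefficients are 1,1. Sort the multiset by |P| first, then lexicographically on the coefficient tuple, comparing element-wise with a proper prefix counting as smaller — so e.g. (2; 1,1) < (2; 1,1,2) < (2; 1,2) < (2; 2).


Δ(Σ) — 10 vertices, 18 min non-faces:

  {1,6}:  v_{1} + v_{6} = 0  ⇒ sig = (2; —)
  {2,5}:  v_{2} + v_{5} = 0  ⇒ sig = (2; —)
  {1,10}:  v_{1} + v_{10} = v_{4}  ⇒ sig = (2; 1)
  {4,6}:  v_{4} + v_{6} = v_{10}  ⇒ sig = (2; 1)
  {3,7}:  v_{3} + v_{7} = v_{5} + v_{6}  ⇒ sig = (2; 1,1)
  {5,9}:  v_{5} + v_{9} = v_{1} + v_{8}  ⇒ sig = (2; 1,1)
  {6,9}:  v_{6} + v_{9} = v_{2} + v_{8}  ⇒ sig = (2; 1,1)
  {1,7}:  v_{1} + v_{7} = v_{5} + v_{8} + v_{10}  ⇒ sig = (2; 1,1,1)
  {2,7}:  v_{2} + v_{7} = v_{6} + v_{8} + v_{10}  ⇒ sig = (2; 1,1,1)
  {4,7}:  v_{4} + v_{7} = v_{5} + v_{8} + 2·v_{10}  ⇒ sig = (2; 1,1,2)
  {7,9}:  v_{7} + v_{9} = 2·v_{8} + v_{10}  ⇒ sig = (2; 1,2)
  {3,8,10}:  v_{3} + v_{8} + v_{10} = 0  ⇒ sig = (3; —)
  {1,2,8}:  v_{1} + v_{2} + v_{8} = v_{9}  ⇒ sig = (3; 1)
  {3,4,8}:  v_{3} + v_{4} + v_{8} = v_{1}  ⇒ sig = (3; 1)
  {2,4,8}:  v_{2} + v_{4} + v_{8} = v_{9} + v_{10}  ⇒ sig = (3; 1,1)
  {3,9,10}:  v_{3} + v_{9} + v_{10} = v_{1} + v_{2}  ⇒ sig = (3; 1,1)
  {3,4,9}:  v_{3} + v_{4} + v_{9} = 2·v_{1} + v_{2}  ⇒ sig = (3; 1,2)
  {5,6,8,10}:  v_{5} + v_{6} + v_{8} + v_{10} = v_{7}  ⇒ sig = (4; 1)

Signatures (|P|; sorted positive RHS coefficients), sorted:
{ (2; —) ×2,  (2; 1) ×2,  (2; 1,1) ×3,  (2; 1,1,1) ×2,  (2; 1,1,2),  (2; 1,2),  (3; —),  (3; 1) ×2,  (3; 1,1) ×2,  (3; 1,2),  (4; 1) }


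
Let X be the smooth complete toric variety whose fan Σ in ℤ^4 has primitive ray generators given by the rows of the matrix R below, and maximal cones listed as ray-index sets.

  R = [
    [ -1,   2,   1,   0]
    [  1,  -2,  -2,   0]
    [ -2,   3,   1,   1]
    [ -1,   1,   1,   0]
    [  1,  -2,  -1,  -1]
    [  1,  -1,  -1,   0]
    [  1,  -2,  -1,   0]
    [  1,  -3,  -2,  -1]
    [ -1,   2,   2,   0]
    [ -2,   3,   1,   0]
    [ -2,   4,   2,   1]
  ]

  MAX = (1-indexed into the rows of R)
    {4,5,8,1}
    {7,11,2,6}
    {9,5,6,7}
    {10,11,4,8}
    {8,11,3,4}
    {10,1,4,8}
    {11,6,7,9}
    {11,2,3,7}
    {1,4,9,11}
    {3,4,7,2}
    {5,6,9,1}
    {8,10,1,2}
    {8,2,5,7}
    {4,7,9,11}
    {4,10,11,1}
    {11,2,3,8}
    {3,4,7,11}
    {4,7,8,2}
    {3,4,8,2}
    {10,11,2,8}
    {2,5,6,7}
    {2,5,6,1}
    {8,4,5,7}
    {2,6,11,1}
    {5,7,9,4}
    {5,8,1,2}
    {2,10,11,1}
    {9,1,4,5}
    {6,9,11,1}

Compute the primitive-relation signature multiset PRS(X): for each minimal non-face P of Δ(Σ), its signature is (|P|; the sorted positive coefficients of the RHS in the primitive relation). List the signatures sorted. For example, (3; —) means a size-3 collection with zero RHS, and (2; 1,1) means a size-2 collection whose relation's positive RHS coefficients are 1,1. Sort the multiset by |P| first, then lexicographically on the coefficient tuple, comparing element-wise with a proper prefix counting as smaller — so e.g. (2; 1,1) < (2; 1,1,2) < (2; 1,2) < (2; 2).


The 22 primitive collections of Σ (r=11, n=4):

  • {1,7}:  v_{1} + v_{7} = 0  →  sig = (2; —)
  • {2,9}:  v_{2} + v_{9} = 0  →  sig = (2; —)
  • {4,6}:  v_{4} + v_{6} = 0  →  sig = (2; —)
  • {5,11}:  v_{5} + v_{11} = v_{1}  →  sig = (2; 1)
  • {3,5}:  v_{3} + v_{5} = v_{8} + v_{11}  →  sig = (2; 1,1)
  • {3,6}:  v_{3} + v_{6} = v_{2} + v_{11}  →  sig = (2; 1,1)
  • {3,9}:  v_{3} + v_{9} = v_{4} + v_{11}  →  sig = (2; 1,1)
  • {6,8}:  v_{6} + v_{8} = v_{2} + v_{5}  →  sig = (2; 1,1)
  • {7,10}:  v_{7} + v_{10} = v_{8} + v_{11}  →  sig = (2; 1,1)
  • {8,9}:  v_{8} + v_{9} = v_{4} + v_{5}  →  sig = (2; 1,1)
  • {1,3}:  v_{1} + v_{3} = v_{8} + 2·v_{11}  →  sig = (2; 1,2)
  • {5,10}:  v_{5} + v_{10} = 2·v_{1} + v_{8}  →  sig = (2; 1,2)
  • {6,10}:  v_{6} + v_{10} = 2·v_{1} + v_{2}  →  sig = (2; 1,2)
  • {9,10}:  v_{9} + v_{10} = 2·v_{1} + v_{4}  →  sig = (2; 1,2)
  • {3,10}:  v_{3} + v_{10} = 2·v_{8} + 3·v_{11}  →  sig = (2; 2,3)
  • {1,8,11}:  v_{1} + v_{8} + v_{11} = v_{10}  →  sig = (3; 1)
  • {2,4,5}:  v_{2} + v_{4} + v_{5} = v_{8}  →  sig = (3; 1)
  • {2,4,11}:  v_{2} + v_{4} + v_{11} = v_{3}  →  sig = (3; 1)
  • {1,2,4}:  v_{1} + v_{2} + v_{4} = v_{8} + v_{11}  →  sig = (3; 1,1)
  • {7,8,11}:  v_{7} + v_{8} + v_{11} = v_{2} + v_{4}  →  sig = (3; 1,1)
  • {2,4,10}:  v_{2} + v_{4} + v_{10} = 2·v_{8} + 2·v_{11}  →  sig = (3; 2,2)
  • {3,7,8}:  v_{3} + v_{7} + v_{8} = 2·v_{2} + 2·v_{4}  →  sig = (3; 2,2)

Hence PRS(X_Σ) =
[(2; —), (2; —), (2; —), (2; 1), (2; 1,1), (2; 1,1), (2; 1,1), (2; 1,1), (2; 1,1), (2; 1,1), (2; 1,2), (2; 1,2), (2; 1,2), (2; 1,2), (2; 2,3), (3; 1), (3; 1), (3; 1), (3; 1,1), (3; 1,1), (3; 2,2), (3; 2,2)]


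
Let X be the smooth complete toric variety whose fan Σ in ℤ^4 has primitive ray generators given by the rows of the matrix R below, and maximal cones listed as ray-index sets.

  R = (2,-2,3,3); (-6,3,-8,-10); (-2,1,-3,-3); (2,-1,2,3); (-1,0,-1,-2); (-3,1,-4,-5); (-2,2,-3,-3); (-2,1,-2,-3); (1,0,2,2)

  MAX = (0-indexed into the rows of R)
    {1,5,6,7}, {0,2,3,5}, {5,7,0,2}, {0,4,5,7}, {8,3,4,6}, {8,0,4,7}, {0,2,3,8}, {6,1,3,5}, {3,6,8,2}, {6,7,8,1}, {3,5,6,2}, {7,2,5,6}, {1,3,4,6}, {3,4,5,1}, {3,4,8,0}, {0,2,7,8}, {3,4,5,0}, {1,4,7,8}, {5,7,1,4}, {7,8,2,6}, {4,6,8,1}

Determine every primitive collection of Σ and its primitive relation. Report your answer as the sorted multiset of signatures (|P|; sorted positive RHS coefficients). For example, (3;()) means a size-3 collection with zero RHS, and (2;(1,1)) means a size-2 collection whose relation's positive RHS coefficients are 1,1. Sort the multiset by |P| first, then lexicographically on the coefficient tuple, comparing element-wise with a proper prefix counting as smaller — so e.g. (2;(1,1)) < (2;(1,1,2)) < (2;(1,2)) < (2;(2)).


9 collections generate NE(X_Σ); each relation:

  P={0,6}:  v_{0} + v_{6} = 0  so sig = (2;())
  P={3,7}:  v_{3} + v_{7} = 0  so sig = (2;())
  P={2,4}:  v_{2} + v_{4} = v_{5}  so sig = (2;(1))
  P={5,8}:  v_{5} + v_{8} = v_{7}  so sig = (2;(1))
  P={0,1}:  v_{0} + v_{1} = v_{4} + v_{5}  so sig = (2;(1,1))
  P={1,2}:  v_{1} + v_{2} = 2·v_{5} + v_{6}  so sig = (2;(1,2))
  P={4,5,6}:  v_{4} + v_{5} + v_{6} = v_{1}  so sig = (3;(1))
  P={1,3,8}:  v_{1} + v_{3} + v_{8} = v_{4} + v_{6}  so sig = (3;(1,1))
  P={4,6,7}:  v_{4} + v_{6} + v_{7} = v_{1} + v_{8}  so sig = (3;(1,1))

Sorted signature multiset PRS(X):
[(2;()), (2;()), (2;(1)), (2;(1)), (2;(1,1)), (2;(1,2)), (3;(1)), (3;(1,1)), (3;(1,1))]


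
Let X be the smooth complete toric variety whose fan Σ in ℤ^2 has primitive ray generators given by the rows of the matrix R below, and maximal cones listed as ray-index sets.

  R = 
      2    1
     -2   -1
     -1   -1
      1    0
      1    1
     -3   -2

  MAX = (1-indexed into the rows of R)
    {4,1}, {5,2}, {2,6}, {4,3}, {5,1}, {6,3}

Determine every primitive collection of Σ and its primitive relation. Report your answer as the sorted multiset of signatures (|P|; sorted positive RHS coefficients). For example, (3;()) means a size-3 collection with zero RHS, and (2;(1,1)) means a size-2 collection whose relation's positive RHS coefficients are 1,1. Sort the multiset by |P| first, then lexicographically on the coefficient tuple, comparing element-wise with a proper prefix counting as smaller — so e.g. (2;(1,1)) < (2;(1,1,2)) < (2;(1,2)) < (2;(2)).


Δ(Σ) — 6 vertices, 9 min non-faces:

  P={1,2}:  v_{1} + v_{2} = 0 — sig = (2;())
  P={3,5}:  v_{3} + v_{5} = 0 — sig = (2;())
  P={1,3}:  v_{1} + v_{3} = v_{4} — sig = (2;(1))
  P={1,6}:  v_{1} + v_{6} = v_{3} — sig = (2;(1))
  P={2,3}:  v_{2} + v_{3} = v_{6} — sig = (2;(1))
  P={2,4}:  v_{2} + v_{4} = v_{3} — sig = (2;(1))
  P={4,5}:  v_{4} + v_{5} = v_{1} — sig = (2;(1))
  P={5,6}:  v_{5} + v_{6} = v_{2} — sig = (2;(1))
  P={4,6}:  v_{4} + v_{6} = 2·v_{3} — sig = (2;(2))

so the primitive-relation signature multiset is
    |P|=2: 9 collections, coeffs (), (), (1), (1), (1), (1), (1), (1), (2)


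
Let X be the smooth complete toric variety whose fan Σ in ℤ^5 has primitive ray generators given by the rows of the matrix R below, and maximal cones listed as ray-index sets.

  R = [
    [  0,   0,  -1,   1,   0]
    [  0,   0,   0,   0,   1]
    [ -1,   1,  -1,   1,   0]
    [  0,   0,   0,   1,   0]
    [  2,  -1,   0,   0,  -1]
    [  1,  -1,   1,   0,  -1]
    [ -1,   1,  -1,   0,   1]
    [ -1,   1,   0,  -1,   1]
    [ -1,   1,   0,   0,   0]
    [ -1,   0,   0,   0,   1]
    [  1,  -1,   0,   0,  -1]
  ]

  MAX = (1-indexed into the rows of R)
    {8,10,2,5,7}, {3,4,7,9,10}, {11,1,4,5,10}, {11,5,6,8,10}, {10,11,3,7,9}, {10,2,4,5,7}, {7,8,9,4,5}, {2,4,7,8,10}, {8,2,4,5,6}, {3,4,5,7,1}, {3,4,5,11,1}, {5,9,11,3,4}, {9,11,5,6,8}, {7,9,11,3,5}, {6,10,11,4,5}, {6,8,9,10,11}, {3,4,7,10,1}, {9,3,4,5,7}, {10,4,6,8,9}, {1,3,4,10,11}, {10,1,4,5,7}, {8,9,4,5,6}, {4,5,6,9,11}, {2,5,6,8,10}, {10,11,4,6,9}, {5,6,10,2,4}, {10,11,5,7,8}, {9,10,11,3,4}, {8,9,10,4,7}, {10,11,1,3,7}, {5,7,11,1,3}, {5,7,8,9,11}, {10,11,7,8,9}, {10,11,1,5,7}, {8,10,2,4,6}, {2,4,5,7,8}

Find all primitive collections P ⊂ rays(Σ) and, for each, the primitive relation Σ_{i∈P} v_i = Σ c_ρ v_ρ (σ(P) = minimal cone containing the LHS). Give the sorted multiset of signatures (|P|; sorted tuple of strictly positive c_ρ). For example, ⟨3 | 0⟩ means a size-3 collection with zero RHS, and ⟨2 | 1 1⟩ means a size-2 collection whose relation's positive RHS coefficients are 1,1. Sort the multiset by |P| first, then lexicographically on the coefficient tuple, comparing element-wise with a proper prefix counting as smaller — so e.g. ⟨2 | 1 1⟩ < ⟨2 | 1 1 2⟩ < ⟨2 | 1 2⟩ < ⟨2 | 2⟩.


15 minimal non-faces of Δ(Σ) (on 11 rays):

  {6,7}:  v_{6} + v_{7} = 0 ; sig = ⟨2 | 0⟩
  {1,8}:  v_{1} + v_{8} = v_{7} ; sig = ⟨2 | 1⟩
  {1,9}:  v_{1} + v_{9} = v_{3} ; sig = ⟨2 | 1⟩
  {1,6}:  v_{1} + v_{6} = v_{4} + v_{11} ; sig = ⟨2 | 1 1⟩
  {2,3}:  v_{2} + v_{3} = v_{4} + v_{7} ; sig = ⟨2 | 1 1⟩
  {2,9}:  v_{2} + v_{9} = v_{4} + v_{8} ; sig = ⟨2 | 1 1⟩
  {2,11}:  v_{2} + v_{11} = v_{5} + v_{10} ; sig = ⟨2 | 1 1⟩
  {3,8}:  v_{3} + v_{8} = v_{7} + v_{9} ; sig = ⟨2 | 1 1⟩
  {3,6}:  v_{3} + v_{6} = v_{4} + v_{9} + v_{11} ; sig = ⟨2 | 1 1 1⟩
  {1,2}:  v_{1} + v_{2} = v_{4} + v_{5} + v_{7} + v_{10} ; sig = ⟨2 | 1 1 1 1⟩
  {4,8,11}:  v_{4} + v_{8} + v_{11} = 0 ; sig = ⟨3 | 0⟩
  {5,9,10}:  v_{5} + v_{9} + v_{10} = 0 ; sig = ⟨3 | 0⟩
  {3,5,10}:  v_{3} + v_{5} + v_{10} = v_{1} ; sig = ⟨3 | 1⟩
  {4,7,11}:  v_{4} + v_{7} + v_{11} = v_{1} ; sig = ⟨3 | 1⟩
  {4,5,8,10}:  v_{4} + v_{5} + v_{8} + v_{10} = v_{2} ; sig = ⟨4 | 1⟩

Sorted signature multiset PRS(X):
    |P|=2: 10 collections, coeffs (), (1), (1), (1,1), (1,1), (1,1), (1,1), (1,1), (1,1,1), (1,1,1,1)
    |P|=3: 4 collections, coeffs (), (), (1), (1)
    |P|=4: 1 collection, coeffs (1)


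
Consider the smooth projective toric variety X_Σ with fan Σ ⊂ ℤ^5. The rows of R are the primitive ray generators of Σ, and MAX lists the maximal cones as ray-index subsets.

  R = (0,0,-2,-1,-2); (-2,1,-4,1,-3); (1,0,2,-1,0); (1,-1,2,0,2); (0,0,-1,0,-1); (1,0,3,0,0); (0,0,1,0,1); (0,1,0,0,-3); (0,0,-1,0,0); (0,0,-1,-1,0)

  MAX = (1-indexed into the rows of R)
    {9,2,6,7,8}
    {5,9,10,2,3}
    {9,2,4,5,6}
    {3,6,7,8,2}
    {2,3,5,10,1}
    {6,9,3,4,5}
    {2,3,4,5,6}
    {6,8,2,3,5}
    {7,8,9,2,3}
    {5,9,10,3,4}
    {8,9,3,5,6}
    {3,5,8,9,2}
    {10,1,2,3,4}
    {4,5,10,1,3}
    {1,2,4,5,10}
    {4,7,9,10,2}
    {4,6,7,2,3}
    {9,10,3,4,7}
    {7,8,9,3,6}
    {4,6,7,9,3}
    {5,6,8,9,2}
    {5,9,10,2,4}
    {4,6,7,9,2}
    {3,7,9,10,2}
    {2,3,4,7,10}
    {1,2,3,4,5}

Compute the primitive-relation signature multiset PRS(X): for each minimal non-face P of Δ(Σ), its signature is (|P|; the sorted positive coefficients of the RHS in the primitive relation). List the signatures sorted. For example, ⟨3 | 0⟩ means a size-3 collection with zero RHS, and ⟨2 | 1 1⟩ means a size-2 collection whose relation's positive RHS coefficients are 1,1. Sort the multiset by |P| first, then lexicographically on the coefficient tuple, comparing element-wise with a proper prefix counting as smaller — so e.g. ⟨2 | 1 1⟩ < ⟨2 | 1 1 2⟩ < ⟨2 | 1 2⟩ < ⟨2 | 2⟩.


11 minimal non-faces of Δ(Σ) (on 10 rays):

  P = {5,7}:  v_{5} + v_{7} = 0  ⇒ sig = ⟨2 | 0⟩
  P = {6,10}:  v_{6} + v_{10} = v_{3}  ⇒ sig = ⟨2 | 1⟩
  P = {4,8}:  v_{4} + v_{8} = v_{5} + v_{6}  ⇒ sig = ⟨2 | 1 1⟩
  P = {1,7}:  v_{1} + v_{7} = v_{2} + v_{3} + v_{4} + v_{10}  ⇒ sig = ⟨2 | 1 1 1 1⟩
  P = {1,6}:  v_{1} + v_{6} = v_{2} + 2·v_{3} + v_{4} + v_{5}  ⇒ sig = ⟨2 | 1 1 1 2⟩
  P = {8,10}:  v_{8} + v_{10} = v_{2} + 2·v_{3} + v_{9}  ⇒ sig = ⟨2 | 1 1 2⟩
  P = {1,9}:  v_{1} + v_{9} = 2·v_{5} + v_{10}  ⇒ sig = ⟨2 | 1 2⟩
  P = {1,8}:  v_{1} + v_{8} = v_{2} + 2·v_{3} + 2·v_{5}  ⇒ sig = ⟨2 | 1 2 2⟩
  P = {2,3,4,9}:  v_{2} + v_{3} + v_{4} + v_{9} = v_{5}  ⇒ sig = ⟨4 | 1⟩
  P = {2,3,6,9}:  v_{2} + v_{3} + v_{6} + v_{9} = v_{8}  ⇒ sig = ⟨4 | 1⟩
  P = {2,3,4,5,10}:  v_{2} + v_{3} + v_{4} + v_{5} + v_{10} = v_{1}  ⇒ sig = ⟨5 | 1⟩

so the primitive-relation signature multiset is
{ ⟨2 | 0⟩,  ⟨2 | 1⟩,  ⟨2 | 1 1⟩,  ⟨2 | 1 1 1 1⟩,  ⟨2 | 1 1 1 2⟩,  ⟨2 | 1 1 2⟩,  ⟨2 | 1 2⟩,  ⟨2 | 1 2 2⟩,  ⟨4 | 1⟩ ×2,  ⟨5 | 1⟩ }


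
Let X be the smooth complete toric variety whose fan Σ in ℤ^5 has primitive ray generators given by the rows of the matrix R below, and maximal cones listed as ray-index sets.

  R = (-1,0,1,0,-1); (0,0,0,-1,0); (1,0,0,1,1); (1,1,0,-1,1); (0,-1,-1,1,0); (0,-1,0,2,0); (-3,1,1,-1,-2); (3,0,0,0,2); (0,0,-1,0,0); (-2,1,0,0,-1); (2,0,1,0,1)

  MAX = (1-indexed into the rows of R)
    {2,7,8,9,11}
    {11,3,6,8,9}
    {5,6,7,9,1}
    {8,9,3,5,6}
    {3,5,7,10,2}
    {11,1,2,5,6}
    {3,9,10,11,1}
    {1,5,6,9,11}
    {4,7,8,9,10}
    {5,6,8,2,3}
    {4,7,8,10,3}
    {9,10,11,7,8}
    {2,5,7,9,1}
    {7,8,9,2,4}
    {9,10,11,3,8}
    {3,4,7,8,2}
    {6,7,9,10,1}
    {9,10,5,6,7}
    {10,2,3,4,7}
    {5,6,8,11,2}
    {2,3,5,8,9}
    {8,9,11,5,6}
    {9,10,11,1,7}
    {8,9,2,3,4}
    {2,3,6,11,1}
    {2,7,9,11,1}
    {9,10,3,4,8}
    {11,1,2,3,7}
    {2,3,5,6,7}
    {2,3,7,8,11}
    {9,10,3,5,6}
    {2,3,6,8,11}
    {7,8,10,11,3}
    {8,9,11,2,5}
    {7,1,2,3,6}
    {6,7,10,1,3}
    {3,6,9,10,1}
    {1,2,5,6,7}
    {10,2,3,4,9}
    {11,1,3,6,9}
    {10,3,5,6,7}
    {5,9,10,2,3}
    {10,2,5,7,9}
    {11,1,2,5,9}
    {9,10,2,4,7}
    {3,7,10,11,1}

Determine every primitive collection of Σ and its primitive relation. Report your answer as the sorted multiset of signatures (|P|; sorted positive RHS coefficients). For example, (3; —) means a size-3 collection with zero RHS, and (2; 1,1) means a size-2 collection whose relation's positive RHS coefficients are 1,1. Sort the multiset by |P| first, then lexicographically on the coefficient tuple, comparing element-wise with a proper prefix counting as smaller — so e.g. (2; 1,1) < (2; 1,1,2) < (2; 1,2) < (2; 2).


|primitive collections| = 24. Relations:

  P = {1,8}:  v_{1} + v_{8} = v_{11} ; sig = (2; 1)
  P = {4,6}:  v_{4} + v_{6} = v_{3} ; sig = (2; 1)
  P = {1,4}:  v_{1} + v_{4} = v_{7} + v_{8} ; sig = (2; 1,1)
  P = {4,5}:  v_{4} + v_{5} = v_{2} + v_{3} + v_{9} ; sig = (2; 1,1,1)
  P = {4,11}:  v_{4} + v_{11} = v_{7} + 2·v_{8} ; sig = (2; 1,2)
  P = {5,7,8}:  v_{5} + v_{7} + v_{8} = 0 ; sig = (3; —)
  P = {1,2,10}:  v_{1} + v_{2} + v_{10} = v_{7} ; sig = (3; 1)
  P = {1,3,5}:  v_{1} + v_{3} + v_{5} = v_{6} ; sig = (3; 1)
  P = {2,6,9}:  v_{2} + v_{6} + v_{9} = v_{5} ; sig = (3; 1)
  P = {2,8,10}:  v_{2} + v_{8} + v_{10} = v_{4} ; sig = (3; 1)
  P = {3,7,9}:  v_{3} + v_{7} + v_{9} = v_{10} ; sig = (3; 1)
  P = {5,7,11}:  v_{5} + v_{7} + v_{11} = v_{1} ; sig = (3; 1)
  P = {2,10,11}:  v_{2} + v_{10} + v_{11} = v_{7} + v_{8} ; sig = (3; 1,1)
  P = {3,5,11}:  v_{3} + v_{5} + v_{11} = v_{6} + v_{8} ; sig = (3; 1,1)
  P = {5,8,10}:  v_{5} + v_{8} + v_{10} = v_{3} + v_{9} ; sig = (3; 1,1)
  P = {6,7,8}:  v_{6} + v_{7} + v_{8} = v_{1} + v_{3} ; sig = (3; 1,1)
  P = {1,5,10}:  v_{1} + v_{5} + v_{10} = v_{6} + v_{7} + v_{9} ; sig = (3; 1,1,1)
  P = {2,6,10}:  v_{2} + v_{6} + v_{10} = v_{3} + v_{5} + v_{7} ; sig = (3; 1,1,1)
  P = {5,10,11}:  v_{5} + v_{10} + v_{11} = v_{1} + v_{3} + v_{9} ; sig = (3; 1,1,1)
  P = {6,8,10}:  v_{6} + v_{8} + v_{10} = v_{1} + 2·v_{3} + v_{9} ; sig = (3; 1,1,2)
  P = {6,7,11}:  v_{6} + v_{7} + v_{11} = 2·v_{1} + v_{3} ; sig = (3; 1,2)
  P = {6,10,11}:  v_{6} + v_{10} + v_{11} = 2·v_{1} + 2·v_{3} + v_{9} ; sig = (3; 1,2,2)
  P = {1,2,3,9}:  v_{1} + v_{2} + v_{3} + v_{9} = 0 ; sig = (4; —)
  P = {2,3,9,11}:  v_{2} + v_{3} + v_{9} + v_{11} = v_{8} ; sig = (4; 1)

Signatures (|P|; sorted positive RHS coefficients), sorted:
[(2; 1), (2; 1), (2; 1,1), (2; 1,1,1), (2; 1,2), (3; —), (3; 1), (3; 1), (3; 1), (3; 1), (3; 1), (3; 1), (3; 1,1), (3; 1,1), (3; 1,1), (3; 1,1), (3; 1,1,1), (3; 1,1,1), (3; 1,1,1), (3; 1,1,2), (3; 1,2), (3; 1,2,2), (4; —), (4; 1)]


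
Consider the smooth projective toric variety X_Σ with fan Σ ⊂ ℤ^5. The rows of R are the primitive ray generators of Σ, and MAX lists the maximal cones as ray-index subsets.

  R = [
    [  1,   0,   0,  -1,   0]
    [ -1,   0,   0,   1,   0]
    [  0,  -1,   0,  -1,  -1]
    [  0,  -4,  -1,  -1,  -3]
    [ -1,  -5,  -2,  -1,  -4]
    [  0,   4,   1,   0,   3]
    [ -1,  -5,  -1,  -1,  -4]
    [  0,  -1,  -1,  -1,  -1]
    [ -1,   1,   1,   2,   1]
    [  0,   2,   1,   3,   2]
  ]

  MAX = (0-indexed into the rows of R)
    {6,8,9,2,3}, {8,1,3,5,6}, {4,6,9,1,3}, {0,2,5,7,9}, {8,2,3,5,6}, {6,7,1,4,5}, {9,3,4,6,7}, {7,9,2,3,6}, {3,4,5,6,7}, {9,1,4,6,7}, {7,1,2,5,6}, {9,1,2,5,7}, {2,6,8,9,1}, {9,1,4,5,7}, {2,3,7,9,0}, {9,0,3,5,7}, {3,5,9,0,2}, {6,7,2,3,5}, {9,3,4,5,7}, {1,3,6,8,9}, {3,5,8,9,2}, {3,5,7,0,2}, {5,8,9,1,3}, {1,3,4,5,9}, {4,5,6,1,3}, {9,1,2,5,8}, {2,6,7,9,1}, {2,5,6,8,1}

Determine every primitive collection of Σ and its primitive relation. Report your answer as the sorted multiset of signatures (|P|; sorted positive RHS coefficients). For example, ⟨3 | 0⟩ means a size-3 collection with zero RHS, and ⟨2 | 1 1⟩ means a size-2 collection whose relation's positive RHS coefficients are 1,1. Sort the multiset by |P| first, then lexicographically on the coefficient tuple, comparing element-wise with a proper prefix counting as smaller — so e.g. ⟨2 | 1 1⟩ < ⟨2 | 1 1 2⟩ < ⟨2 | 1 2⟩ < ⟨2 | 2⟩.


Minimal non-faces — 11 found among 10 rays, 28 max cones:

  {0,1}:  v_{0} + v_{1} = 0  so sig = ⟨2 | 0⟩
  {7,8}:  v_{7} + v_{8} = v_{1}  so sig = ⟨2 | 1⟩
  {0,4}:  v_{0} + v_{4} = v_{3} + v_{7}  so sig = ⟨2 | 1 1⟩
  {0,6}:  v_{0} + v_{6} = v_{2} + v_{3}  so sig = ⟨2 | 1 1⟩
  {2,4}:  v_{2} + v_{4} = v_{6} + v_{7}  so sig = ⟨2 | 1 1⟩
  {0,8}:  v_{0} + v_{8} = v_{2} + v_{3} + v_{5} + v_{9}  so sig = ⟨2 | 1 1 1 1⟩
  {4,8}:  v_{4} + v_{8} = 2·v_{1} + v_{3}  so sig = ⟨2 | 1 2⟩
  {1,2,3}:  v_{1} + v_{2} + v_{3} = v_{6}  so sig = ⟨3 | 1⟩
  {1,3,7}:  v_{1} + v_{3} + v_{7} = v_{4}  so sig = ⟨3 | 1⟩
  {5,6,9}:  v_{5} + v_{6} + v_{9} = v_{8}  so sig = ⟨3 | 1⟩
  {2,3,5,7,9}:  v_{2} + v_{3} + v_{5} + v_{7} + v_{9} = 0  so sig = ⟨5 | 0⟩

Signatures (|P|; sorted positive RHS coefficients), sorted:
{ ⟨2 | 0⟩,  ⟨2 | 1⟩,  ⟨2 | 1 1⟩ ×3,  ⟨2 | 1 1 1 1⟩,  ⟨2 | 1 2⟩,  ⟨3 | 1⟩ ×3,  ⟨5 | 0⟩ }


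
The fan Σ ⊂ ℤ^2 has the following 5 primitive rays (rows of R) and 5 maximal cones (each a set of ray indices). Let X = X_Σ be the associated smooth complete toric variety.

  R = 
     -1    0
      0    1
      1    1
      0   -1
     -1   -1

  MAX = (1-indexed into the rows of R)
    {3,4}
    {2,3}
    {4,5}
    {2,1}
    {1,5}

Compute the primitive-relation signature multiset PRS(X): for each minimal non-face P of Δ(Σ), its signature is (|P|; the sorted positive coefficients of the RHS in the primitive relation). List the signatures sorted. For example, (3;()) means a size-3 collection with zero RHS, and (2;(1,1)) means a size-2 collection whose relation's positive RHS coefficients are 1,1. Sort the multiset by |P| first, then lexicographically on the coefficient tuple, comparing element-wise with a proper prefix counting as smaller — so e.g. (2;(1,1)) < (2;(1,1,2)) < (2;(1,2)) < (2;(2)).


Σ has 5 primitive collections:

  {2,4}:  v_{2} + v_{4} = 0 — sig = (2;())
  {3,5}:  v_{3} + v_{5} = 0 — sig = (2;())
  {1,3}:  v_{1} + v_{3} = v_{2} — sig = (2;(1))
  {1,4}:  v_{1} + v_{4} = v_{5} — sig = (2;(1))
  {2,5}:  v_{2} + v_{5} = v_{1} — sig = (2;(1))

so the primitive-relation signature multiset is
    |P|=2: 5 collections, coeffs (), (), (1), (1), (1)


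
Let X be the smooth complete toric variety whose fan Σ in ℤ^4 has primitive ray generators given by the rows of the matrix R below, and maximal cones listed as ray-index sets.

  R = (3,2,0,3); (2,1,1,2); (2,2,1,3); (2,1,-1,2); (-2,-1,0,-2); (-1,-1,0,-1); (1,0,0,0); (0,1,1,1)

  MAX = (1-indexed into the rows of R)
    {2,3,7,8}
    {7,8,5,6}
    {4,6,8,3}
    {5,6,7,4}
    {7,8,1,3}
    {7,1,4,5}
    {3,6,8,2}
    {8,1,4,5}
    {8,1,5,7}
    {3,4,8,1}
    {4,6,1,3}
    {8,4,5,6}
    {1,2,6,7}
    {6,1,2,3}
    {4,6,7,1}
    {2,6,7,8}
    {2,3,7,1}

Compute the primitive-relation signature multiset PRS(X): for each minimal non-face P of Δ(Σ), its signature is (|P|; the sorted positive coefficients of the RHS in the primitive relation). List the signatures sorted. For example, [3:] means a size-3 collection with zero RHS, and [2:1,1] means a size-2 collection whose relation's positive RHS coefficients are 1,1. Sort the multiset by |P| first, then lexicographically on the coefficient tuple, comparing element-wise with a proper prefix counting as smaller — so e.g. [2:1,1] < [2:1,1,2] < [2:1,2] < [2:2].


9 minimal non-faces of Δ(Σ) (on 8 rays):

  • {3,5}:  v_{3} + v_{5} = v_{8}  so sig = [2:1]
  • {2,5}:  v_{2} + v_{5} = v_{6} + v_{7} + v_{8}  so sig = [2:1,1,1]
  • {2,4}:  v_{2} + v_{4} = 2·v_{1} + 2·v_{6}  so sig = [2:2,2]
  • {1,5,6}:  v_{1} + v_{5} + v_{6} = 0  so sig = [3:]
  • {1,6,8}:  v_{1} + v_{6} + v_{8} = v_{3}  so sig = [3:1]
  • {3,6,7}:  v_{3} + v_{6} + v_{7} = v_{2}  so sig = [3:1]
  • {4,7,8}:  v_{4} + v_{7} + v_{8} = v_{1}  so sig = [3:1]
  • {1,2,8}:  v_{1} + v_{2} + v_{8} = 2·v_{3} + v_{7}  so sig = [3:1,2]
  • {3,4,7}:  v_{3} + v_{4} + v_{7} = 2·v_{1} + v_{6}  so sig = [3:1,2]

Signatures (|P|; sorted positive RHS coefficients), sorted:
    |P|=2: 3 collections, coeffs (1), (1,1,1), (2,2)
    |P|=3: 6 collections, coeffs (), (1), (1), (1), (1,2), (1,2)


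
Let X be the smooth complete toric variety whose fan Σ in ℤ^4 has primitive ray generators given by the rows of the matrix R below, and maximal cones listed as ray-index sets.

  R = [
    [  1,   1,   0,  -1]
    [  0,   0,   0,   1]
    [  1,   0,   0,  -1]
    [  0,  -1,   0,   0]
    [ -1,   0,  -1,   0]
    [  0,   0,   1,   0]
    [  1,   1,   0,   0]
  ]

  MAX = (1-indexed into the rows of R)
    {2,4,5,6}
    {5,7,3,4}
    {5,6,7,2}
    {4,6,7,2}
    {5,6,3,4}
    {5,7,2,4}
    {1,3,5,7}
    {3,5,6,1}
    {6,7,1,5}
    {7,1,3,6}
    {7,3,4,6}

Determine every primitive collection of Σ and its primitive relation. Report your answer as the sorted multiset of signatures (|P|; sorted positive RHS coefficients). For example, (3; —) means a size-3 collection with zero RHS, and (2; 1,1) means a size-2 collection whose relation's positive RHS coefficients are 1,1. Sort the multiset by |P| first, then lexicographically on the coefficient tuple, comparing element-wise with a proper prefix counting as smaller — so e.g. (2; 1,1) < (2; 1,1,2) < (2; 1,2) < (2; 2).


Primitive collections (5):

  • {1,2}:  v_{1} + v_{2} = v_{7} — sig = (2; 1)
  • {1,4}:  v_{1} + v_{4} = v_{3} — sig = (2; 1)
  • {2,3}:  v_{2} + v_{3} = v_{4} + v_{7} — sig = (2; 1,1)
  • {4,5,6,7}:  v_{4} + v_{5} + v_{6} + v_{7} = 0 — sig = (4; —)
  • {3,5,6,7}:  v_{3} + v_{5} + v_{6} + v_{7} = v_{1} — sig = (4; 1)

so the primitive-relation signature multiset is
{ (2; 1) ×2,  (2; 1,1),  (4; —),  (4; 1) }


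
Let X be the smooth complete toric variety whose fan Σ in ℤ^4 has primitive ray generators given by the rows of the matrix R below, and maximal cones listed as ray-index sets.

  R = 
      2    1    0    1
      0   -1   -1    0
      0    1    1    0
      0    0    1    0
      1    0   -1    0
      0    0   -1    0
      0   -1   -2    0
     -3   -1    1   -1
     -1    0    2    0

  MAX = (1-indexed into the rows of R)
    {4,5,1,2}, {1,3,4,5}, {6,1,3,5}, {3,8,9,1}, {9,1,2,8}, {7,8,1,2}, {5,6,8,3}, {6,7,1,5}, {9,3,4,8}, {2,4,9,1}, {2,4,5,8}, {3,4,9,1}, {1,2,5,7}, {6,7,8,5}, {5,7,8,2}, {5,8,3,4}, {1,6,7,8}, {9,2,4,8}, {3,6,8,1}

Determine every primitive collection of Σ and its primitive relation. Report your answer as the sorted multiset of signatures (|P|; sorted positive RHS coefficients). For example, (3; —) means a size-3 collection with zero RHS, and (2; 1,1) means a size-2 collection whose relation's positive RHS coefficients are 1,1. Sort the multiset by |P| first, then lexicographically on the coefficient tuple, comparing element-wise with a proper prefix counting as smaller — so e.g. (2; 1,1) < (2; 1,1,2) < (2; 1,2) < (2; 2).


10 minimal non-faces of Δ(Σ) (on 9 rays):

  • {2,3}:  v_{2} + v_{3} = 0  ⟹  sig = (2; —)
  • {4,6}:  v_{4} + v_{6} = 0  ⟹  sig = (2; —)
  • {2,6}:  v_{2} + v_{6} = v_{7}  ⟹  sig = (2; 1)
  • {3,7}:  v_{3} + v_{7} = v_{6}  ⟹  sig = (2; 1)
  • {4,7}:  v_{4} + v_{7} = v_{2}  ⟹  sig = (2; 1)
  • {5,9}:  v_{5} + v_{9} = v_{4}  ⟹  sig = (2; 1)
  • {6,9}:  v_{6} + v_{9} = v_{1} + v_{8}  ⟹  sig = (2; 1,1)
  • {7,9}:  v_{7} + v_{9} = v_{1} + v_{2} + v_{8}  ⟹  sig = (2; 1,1,1)
  • {1,5,8}:  v_{1} + v_{5} + v_{8} = 0  ⟹  sig = (3; —)
  • {1,4,8}:  v_{1} + v_{4} + v_{8} = v_{9}  ⟹  sig = (3; 1)

Sorted signature multiset PRS(X):
    (2; —)
    (2; —)
    (2; 1)
    (2; 1)
    (2; 1)
    (2; 1)
    (2; 1,1)
    (2; 1,1,1)
    (3; —)
    (3; 1)


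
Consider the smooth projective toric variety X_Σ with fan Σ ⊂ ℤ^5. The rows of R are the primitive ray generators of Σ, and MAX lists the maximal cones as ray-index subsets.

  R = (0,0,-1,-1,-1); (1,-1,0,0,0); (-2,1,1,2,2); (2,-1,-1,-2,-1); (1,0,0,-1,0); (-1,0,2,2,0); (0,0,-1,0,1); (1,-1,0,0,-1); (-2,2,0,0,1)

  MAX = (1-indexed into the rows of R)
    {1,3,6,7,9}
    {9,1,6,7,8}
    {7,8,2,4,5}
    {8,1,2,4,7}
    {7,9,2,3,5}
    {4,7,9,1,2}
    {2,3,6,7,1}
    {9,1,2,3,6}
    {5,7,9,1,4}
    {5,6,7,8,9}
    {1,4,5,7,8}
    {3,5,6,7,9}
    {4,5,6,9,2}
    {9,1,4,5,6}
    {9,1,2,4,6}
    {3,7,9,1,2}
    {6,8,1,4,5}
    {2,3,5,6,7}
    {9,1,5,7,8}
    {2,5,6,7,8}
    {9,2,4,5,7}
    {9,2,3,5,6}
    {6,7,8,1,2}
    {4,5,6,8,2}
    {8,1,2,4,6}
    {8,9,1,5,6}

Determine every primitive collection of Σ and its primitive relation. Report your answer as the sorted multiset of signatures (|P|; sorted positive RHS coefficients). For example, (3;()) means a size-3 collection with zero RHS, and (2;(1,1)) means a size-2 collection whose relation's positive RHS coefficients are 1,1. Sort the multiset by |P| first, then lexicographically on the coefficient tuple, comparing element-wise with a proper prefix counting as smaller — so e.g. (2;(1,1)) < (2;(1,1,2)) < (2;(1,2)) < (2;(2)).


Σ has 9 primitive collections:

  {3,8}:  v_{3} + v_{8} = v_{6} + v_{7}  ⇒ sig = (2;(1,1))
  {3,4}:  v_{3} + v_{4} = 2·v_{2} + v_{9}  ⇒ sig = (2;(1,2))
  {2,8,9}:  v_{2} + v_{8} + v_{9} = 0  ⇒ sig = (3;())
  {1,2,5}:  v_{1} + v_{2} + v_{5} = v_{4}  ⇒ sig = (3;(1))
  {4,6,7}:  v_{4} + v_{6} + v_{7} = v_{2}  ⇒ sig = (3;(1))
  {1,3,5}:  v_{1} + v_{3} + v_{5} = v_{2} + v_{9}  ⇒ sig = (3;(1,1))
  {4,8,9}:  v_{4} + v_{8} + v_{9} = v_{1} + v_{5}  ⇒ sig = (3;(1,1))
  {1,5,6,7}:  v_{1} + v_{5} + v_{6} + v_{7} = 0  ⇒ sig = (4;())
  {2,6,7,9}:  v_{2} + v_{6} + v_{7} + v_{9} = v_{3}  ⇒ sig = (4;(1))

Signatures (|P|; sorted positive RHS coefficients), sorted:
[(2;(1,1)), (2;(1,2)), (3;()), (3;(1)), (3;(1)), (3;(1,1)), (3;(1,1)), (4;()), (4;(1))]


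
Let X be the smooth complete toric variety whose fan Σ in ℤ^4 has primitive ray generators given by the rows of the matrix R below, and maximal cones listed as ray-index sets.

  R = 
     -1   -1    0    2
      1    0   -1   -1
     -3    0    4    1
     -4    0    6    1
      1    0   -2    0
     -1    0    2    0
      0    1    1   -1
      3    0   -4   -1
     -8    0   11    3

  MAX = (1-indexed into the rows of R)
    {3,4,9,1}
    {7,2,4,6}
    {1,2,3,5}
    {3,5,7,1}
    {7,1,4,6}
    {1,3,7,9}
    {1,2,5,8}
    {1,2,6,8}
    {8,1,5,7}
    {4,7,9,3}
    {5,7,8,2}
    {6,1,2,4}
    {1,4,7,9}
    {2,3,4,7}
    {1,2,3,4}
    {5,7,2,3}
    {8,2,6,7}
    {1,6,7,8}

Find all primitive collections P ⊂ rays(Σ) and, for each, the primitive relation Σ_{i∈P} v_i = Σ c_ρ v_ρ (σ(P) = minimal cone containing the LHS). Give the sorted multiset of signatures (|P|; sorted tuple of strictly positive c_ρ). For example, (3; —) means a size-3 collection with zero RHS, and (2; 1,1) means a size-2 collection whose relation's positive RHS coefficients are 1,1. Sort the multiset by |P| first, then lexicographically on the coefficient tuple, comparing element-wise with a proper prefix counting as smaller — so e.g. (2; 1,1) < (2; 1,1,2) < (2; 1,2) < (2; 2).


11 minimal non-faces of Δ(Σ) (on 9 rays):

  P = {3,8}:  v_{3} + v_{8} = 0  ⇒ sig = (2; —)
  P = {5,6}:  v_{5} + v_{6} = 0  ⇒ sig = (2; —)
  P = {3,6}:  v_{3} + v_{6} = v_{4}  ⇒ sig = (2; 1)
  P = {4,5}:  v_{4} + v_{5} = v_{3}  ⇒ sig = (2; 1)
  P = {4,8}:  v_{4} + v_{8} = v_{6}  ⇒ sig = (2; 1)
  P = {2,9}:  v_{2} + v_{9} = v_{3} + v_{4}  ⇒ sig = (2; 1,1)
  P = {8,9}:  v_{8} + v_{9} = v_{1} + v_{4} + v_{7}  ⇒ sig = (2; 1,1,1)
  P = {5,9}:  v_{5} + v_{9} = v_{1} + 2·v_{3} + v_{7}  ⇒ sig = (2; 1,1,2)
  P = {6,9}:  v_{6} + v_{9} = v_{1} + 2·v_{4} + v_{7}  ⇒ sig = (2; 1,1,2)
  P = {1,2,7}:  v_{1} + v_{2} + v_{7} = 0  ⇒ sig = (3; —)
  P = {1,3,4,7}:  v_{1} + v_{3} + v_{4} + v_{7} = v_{9}  ⇒ sig = (4; 1)

Signatures (|P|; sorted positive RHS coefficients), sorted:
    (2; —)
    (2; —)
    (2; 1)
    (2; 1)
    (2; 1)
    (2; 1,1)
    (2; 1,1,1)
    (2; 1,1,2)
    (2; 1,1,2)
    (3; —)
    (4; 1)


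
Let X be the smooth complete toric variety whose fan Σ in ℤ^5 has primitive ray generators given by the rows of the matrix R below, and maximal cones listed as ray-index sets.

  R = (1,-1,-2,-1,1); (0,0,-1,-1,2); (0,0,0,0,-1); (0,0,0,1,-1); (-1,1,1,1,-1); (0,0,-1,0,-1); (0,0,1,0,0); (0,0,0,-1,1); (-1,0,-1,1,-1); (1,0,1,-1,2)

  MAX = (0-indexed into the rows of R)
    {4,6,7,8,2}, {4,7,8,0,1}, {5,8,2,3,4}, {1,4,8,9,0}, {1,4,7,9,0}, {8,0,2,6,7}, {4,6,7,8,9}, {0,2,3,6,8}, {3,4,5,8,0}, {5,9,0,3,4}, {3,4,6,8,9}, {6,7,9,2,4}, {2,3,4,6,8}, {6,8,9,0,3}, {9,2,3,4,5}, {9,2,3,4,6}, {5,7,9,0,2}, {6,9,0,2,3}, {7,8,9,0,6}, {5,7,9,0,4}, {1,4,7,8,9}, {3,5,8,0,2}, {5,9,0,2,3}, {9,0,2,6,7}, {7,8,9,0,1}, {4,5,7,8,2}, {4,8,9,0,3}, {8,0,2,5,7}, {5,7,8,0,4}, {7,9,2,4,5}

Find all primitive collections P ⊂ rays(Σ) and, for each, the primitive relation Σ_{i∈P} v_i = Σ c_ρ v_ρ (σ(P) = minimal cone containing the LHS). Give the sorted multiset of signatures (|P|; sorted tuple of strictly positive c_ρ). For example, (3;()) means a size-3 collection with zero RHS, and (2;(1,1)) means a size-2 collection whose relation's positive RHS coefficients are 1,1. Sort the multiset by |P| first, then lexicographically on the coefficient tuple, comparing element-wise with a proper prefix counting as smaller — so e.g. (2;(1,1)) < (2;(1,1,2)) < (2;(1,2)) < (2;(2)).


|primitive collections| = 11. Relations:

  {3,7}:  v_{3} + v_{7} = 0 ; sig = (2;())
  {5,6}:  v_{5} + v_{6} = v_{2} ; sig = (2;(1))
  {1,2}:  v_{1} + v_{2} = v_{0} + v_{4} + v_{7} ; sig = (2;(1,1,1))
  {1,6}:  v_{1} + v_{6} = v_{7} + v_{8} + v_{9} ; sig = (2;(1,1,1))
  {1,3}:  v_{1} + v_{3} = v_{0} + v_{4} + v_{8} + v_{9} ; sig = (2;(1,1,1,1))
  {1,5}:  v_{1} + v_{5} = 2·v_{0} + 2·v_{4} + v_{7} ; sig = (2;(1,2,2))
  {0,4,6}:  v_{0} + v_{4} + v_{6} = 0 ; sig = (3;())
  {2,8,9}:  v_{2} + v_{8} + v_{9} = 0 ; sig = (3;())
  {0,2,4}:  v_{0} + v_{2} + v_{4} = v_{5} ; sig = (3;(1))
  {5,8,9}:  v_{5} + v_{8} + v_{9} = v_{0} + v_{4} ; sig = (3;(1,1))
  {0,4,7,8,9}:  v_{0} + v_{4} + v_{7} + v_{8} + v_{9} = v_{1} ; sig = (5;(1))

so the primitive-relation signature multiset is
    |P|=2: 6 collections, coeffs (), (1), (1,1,1), (1,1,1), (1,1,1,1), (1,2,2)
    |P|=3: 4 collections, coeffs (), (), (1), (1,1)
    |P|=5: 1 collection, coeffs (1)


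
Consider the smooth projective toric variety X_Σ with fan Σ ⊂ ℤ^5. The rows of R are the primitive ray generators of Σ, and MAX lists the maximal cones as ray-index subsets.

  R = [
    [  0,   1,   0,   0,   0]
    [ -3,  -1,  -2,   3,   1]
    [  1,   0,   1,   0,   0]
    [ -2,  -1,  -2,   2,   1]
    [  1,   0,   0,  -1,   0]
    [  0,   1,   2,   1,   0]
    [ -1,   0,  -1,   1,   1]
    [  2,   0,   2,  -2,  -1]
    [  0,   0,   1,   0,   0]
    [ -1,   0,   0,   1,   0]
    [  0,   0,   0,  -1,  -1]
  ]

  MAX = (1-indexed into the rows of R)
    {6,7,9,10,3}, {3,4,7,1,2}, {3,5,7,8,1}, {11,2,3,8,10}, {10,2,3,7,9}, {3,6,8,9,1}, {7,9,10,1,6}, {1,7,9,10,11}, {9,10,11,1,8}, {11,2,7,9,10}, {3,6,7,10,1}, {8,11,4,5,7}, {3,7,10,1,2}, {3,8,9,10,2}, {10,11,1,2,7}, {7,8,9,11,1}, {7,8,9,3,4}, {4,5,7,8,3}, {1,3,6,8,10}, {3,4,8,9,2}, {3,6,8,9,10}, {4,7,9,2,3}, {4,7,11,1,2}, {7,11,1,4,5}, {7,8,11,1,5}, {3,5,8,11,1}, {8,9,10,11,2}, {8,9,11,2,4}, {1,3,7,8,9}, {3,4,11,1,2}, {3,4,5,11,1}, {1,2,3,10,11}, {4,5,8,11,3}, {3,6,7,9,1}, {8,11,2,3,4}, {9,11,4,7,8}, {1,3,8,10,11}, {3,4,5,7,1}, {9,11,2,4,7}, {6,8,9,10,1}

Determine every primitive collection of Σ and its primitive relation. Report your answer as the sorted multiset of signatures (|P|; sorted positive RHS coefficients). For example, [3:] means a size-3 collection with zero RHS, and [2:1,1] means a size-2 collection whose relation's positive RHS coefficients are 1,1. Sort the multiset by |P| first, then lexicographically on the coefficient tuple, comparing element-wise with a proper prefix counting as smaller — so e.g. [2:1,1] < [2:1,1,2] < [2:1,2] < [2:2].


18 minimal non-faces of Δ(Σ) (on 11 rays):

  P = {5,10}:  v_{5} + v_{10} = 0  ⟹  sig = [2:]
  P = {2,5}:  v_{2} + v_{5} = v_{4}  ⟹  sig = [2:1]
  P = {4,10}:  v_{4} + v_{10} = v_{2}  ⟹  sig = [2:1]
  P = {5,9}:  v_{5} + v_{9} = v_{7} + v_{8}  ⟹  sig = [2:1,1]
  P = {5,6}:  v_{5} + v_{6} = v_{1} + v_{3} + v_{9}  ⟹  sig = [2:1,1,1]
  P = {4,6}:  v_{4} + v_{6} = v_{3} + v_{7} + 2·v_{10}  ⟹  sig = [2:1,1,2]
  P = {6,11}:  v_{6} + v_{11} = v_{1} + v_{8} + 2·v_{10}  ⟹  sig = [2:1,1,2]
  P = {2,6}:  v_{2} + v_{6} = v_{3} + v_{7} + 3·v_{10}  ⟹  sig = [2:1,1,3]
  P = {1,4,8}:  v_{1} + v_{4} + v_{8} = 0  ⟹  sig = [3:]
  P = {3,7,11}:  v_{3} + v_{7} + v_{11} = 0  ⟹  sig = [3:]
  P = {1,2,8}:  v_{1} + v_{2} + v_{8} = v_{10}  ⟹  sig = [3:1]
  P = {7,8,10}:  v_{7} + v_{8} + v_{10} = v_{9}  ⟹  sig = [3:1]
  P = {1,4,9}:  v_{1} + v_{4} + v_{9} = v_{7} + v_{10}  ⟹  sig = [3:1,1]
  P = {2,7,8}:  v_{2} + v_{7} + v_{8} = v_{4} + v_{9}  ⟹  sig = [3:1,1]
  P = {3,9,11}:  v_{3} + v_{9} + v_{11} = v_{8} + v_{10}  ⟹  sig = [3:1,1]
  P = {6,7,8}:  v_{6} + v_{7} + v_{8} = v_{1} + v_{3} + 2·v_{9}  ⟹  sig = [3:1,1,2]
  P = {1,2,9}:  v_{1} + v_{2} + v_{9} = v_{7} + 2·v_{10}  ⟹  sig = [3:1,2]
  P = {1,3,9,10}:  v_{1} + v_{3} + v_{9} + v_{10} = v_{6}  ⟹  sig = [4:1]

Signatures (|P|; sorted positive RHS coefficients), sorted:
[[2:], [2:1], [2:1], [2:1,1], [2:1,1,1], [2:1,1,2], [2:1,1,2], [2:1,1,3], [3:], [3:], [3:1], [3:1], [3:1,1], [3:1,1], [3:1,1], [3:1,1,2], [3:1,2], [4:1]]


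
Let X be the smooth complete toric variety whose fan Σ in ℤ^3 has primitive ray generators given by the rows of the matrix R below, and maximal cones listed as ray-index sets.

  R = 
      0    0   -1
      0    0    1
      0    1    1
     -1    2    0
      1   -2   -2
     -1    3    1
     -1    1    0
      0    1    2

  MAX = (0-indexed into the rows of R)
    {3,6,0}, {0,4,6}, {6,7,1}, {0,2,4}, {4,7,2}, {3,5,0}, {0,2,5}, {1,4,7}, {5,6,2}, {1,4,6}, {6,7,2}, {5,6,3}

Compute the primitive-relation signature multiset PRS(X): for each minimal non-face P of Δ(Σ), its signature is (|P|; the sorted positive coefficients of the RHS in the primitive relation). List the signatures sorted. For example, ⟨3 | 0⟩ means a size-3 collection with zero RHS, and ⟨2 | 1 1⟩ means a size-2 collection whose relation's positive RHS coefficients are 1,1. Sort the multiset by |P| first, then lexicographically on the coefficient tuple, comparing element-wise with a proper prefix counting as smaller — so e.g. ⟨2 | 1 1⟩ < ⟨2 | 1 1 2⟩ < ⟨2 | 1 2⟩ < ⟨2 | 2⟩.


The 14 primitive collections of Σ (r=8, n=3):

  P={0,1}:  v_{0} + v_{1} = 0  ⟹  sig = ⟨2 | 0⟩
  P={0,7}:  v_{0} + v_{7} = v_{2}  ⟹  sig = ⟨2 | 1⟩
  P={1,2}:  v_{1} + v_{2} = v_{7}  ⟹  sig = ⟨2 | 1⟩
  P={2,3}:  v_{2} + v_{3} = v_{5}  ⟹  sig = ⟨2 | 1⟩
  P={1,3}:  v_{1} + v_{3} = v_{2} + v_{6}  ⟹  sig = ⟨2 | 1 1⟩
  P={1,5}:  v_{1} + v_{5} = 2·v_{2} + v_{6}  ⟹  sig = ⟨2 | 1 2⟩
  P={3,7}:  v_{3} + v_{7} = 2·v_{2} + v_{6}  ⟹  sig = ⟨2 | 1 2⟩
  P={4,5}:  v_{4} + v_{5} = 2·v_{0} + v_{2}  ⟹  sig = ⟨2 | 1 2⟩
  P={5,7}:  v_{5} + v_{7} = 3·v_{2} + v_{6}  ⟹  sig = ⟨2 | 1 3⟩
  P={3,4}:  v_{3} + v_{4} = 2·v_{0}  ⟹  sig = ⟨2 | 2⟩
  P={4,6,7}:  v_{4} + v_{6} + v_{7} = 0  ⟹  sig = ⟨3 | 0⟩
  P={0,2,6}:  v_{0} + v_{2} + v_{6} = v_{3}  ⟹  sig = ⟨3 | 1⟩
  P={2,4,6}:  v_{2} + v_{4} + v_{6} = v_{0}  ⟹  sig = ⟨3 | 1⟩
  P={0,5,6}:  v_{0} + v_{5} + v_{6} = 2·v_{3}  ⟹  sig = ⟨3 | 2⟩

Hence PRS(X_Σ) =
[⟨2 | 0⟩, ⟨2 | 1⟩, ⟨2 | 1⟩, ⟨2 | 1⟩, ⟨2 | 1 1⟩, ⟨2 | 1 2⟩, ⟨2 | 1 2⟩, ⟨2 | 1 2⟩, ⟨2 | 1 3⟩, ⟨2 | 2⟩, ⟨3 | 0⟩, ⟨3 | 1⟩, ⟨3 | 1⟩, ⟨3 | 2⟩]
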